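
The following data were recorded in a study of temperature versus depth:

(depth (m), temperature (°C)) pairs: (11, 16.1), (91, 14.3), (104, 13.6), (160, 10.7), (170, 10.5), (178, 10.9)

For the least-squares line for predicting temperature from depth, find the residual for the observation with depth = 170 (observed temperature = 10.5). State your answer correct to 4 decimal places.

-0.3718

n = 6, Σx = 714, Σy = 76.1, Σxy = 8330, Σx² = 105402
Sxx = Σx² − (Σx)²/n = 105402 − 84966 = 20436
Sxy = Σxy − (Σx)(Σy)/n = 8330 − 9055.9 = -725.9
b = Sxy/Sxx = -725.9/20436 = -0.035521
a = ȳ − b·x̄ = 12.683333 − (-0.035521)·119 = 16.910291
ŷ(170) = 16.910291 + (-0.035521)·170 = 10.871780
residual = y − ŷ = 10.5 − 10.871780 = -0.371780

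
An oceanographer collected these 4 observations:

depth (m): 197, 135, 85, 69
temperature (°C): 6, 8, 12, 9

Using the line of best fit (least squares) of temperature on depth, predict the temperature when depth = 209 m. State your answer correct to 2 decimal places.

5.68

n = 4, Σx = 486, Σy = 35, Σxy = 3903, Σx² = 69020
Sxx = Σx² − (Σx)²/n = 69020 − 59049 = 9971
Sxy = Σxy − (Σx)(Σy)/n = 3903 − 4252.5 = -349.5
b = Sxy/Sxx = -349.5/9971 = -0.035052
a = ȳ − b·x̄ = 8.75 − (-0.035052)·121.5 = 13.008775
ŷ(209) = a + b·209 = 13.008775 + (-0.035052)·209 = 5.682981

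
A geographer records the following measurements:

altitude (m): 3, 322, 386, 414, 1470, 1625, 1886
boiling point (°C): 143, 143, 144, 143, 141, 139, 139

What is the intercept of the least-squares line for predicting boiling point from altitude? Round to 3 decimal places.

n = 7, Σx = 6106, Σy = 992, Σxy = 856560, Σx² = 8782606
Sxx = Σx² − (Σx)²/n = 8782606 − 5326176.571429 = 3456429.428571
Sxy = Σxy − (Σx)(Σy)/n = 856560 − 865307.428571 = -8747.428571
b = Sxy/Sxx = -8747.428571/3456429.428571 = -0.002531
a = ȳ − b·x̄ = 141.714286 − (-0.002531)·872.285714 = 143.921840

143.922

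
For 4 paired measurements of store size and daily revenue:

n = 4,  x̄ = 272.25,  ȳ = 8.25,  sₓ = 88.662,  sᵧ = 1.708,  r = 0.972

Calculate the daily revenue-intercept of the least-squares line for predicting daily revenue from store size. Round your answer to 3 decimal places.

3.152

b = r · sᵧ/sₓ = 0.972 · 1.708/88.662 = 0.018725
a = ȳ − b·x̄ = 8.25 − 0.018725·272.25 = 3.152180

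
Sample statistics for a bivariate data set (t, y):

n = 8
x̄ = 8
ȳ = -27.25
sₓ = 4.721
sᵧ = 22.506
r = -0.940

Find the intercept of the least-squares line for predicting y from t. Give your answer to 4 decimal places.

b = r · sᵧ/sₓ = -0.94 · 22.506/4.721 = -4.481178
a = ȳ − b·x̄ = -27.25 − (-4.481178)·8 = 8.599422

8.5994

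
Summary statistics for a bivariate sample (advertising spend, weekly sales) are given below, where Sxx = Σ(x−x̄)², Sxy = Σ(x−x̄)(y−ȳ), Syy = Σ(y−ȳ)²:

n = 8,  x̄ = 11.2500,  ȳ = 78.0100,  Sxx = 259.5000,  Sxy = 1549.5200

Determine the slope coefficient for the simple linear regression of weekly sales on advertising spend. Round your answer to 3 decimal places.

b = Sxy/Sxx = 1549.52/259.5 = 5.971175

5.971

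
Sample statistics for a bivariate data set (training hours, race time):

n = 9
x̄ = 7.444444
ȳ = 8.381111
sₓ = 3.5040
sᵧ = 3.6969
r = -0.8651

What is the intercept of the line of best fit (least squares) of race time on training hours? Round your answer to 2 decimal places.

b = r · sᵧ/sₓ = -0.8651 · 3.6969/3.504 = -0.912725
a = ȳ − b·x̄ = 8.381111 − (-0.912725)·7.444444 = 15.175841

15.18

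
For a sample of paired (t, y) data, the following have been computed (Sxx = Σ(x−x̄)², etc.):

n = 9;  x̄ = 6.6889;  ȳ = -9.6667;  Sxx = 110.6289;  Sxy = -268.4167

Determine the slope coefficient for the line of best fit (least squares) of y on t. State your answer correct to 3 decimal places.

-2.426

b = Sxy/Sxx = -268.4167/110.6289 = -2.426280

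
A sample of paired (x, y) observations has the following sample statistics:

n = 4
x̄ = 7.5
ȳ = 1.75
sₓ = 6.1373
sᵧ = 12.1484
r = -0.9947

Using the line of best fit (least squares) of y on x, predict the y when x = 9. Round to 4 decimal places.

-1.2034

b = r · sᵧ/sₓ = -0.9947 · 12.1484/6.1373 = -1.968946
a = ȳ − b·x̄ = 1.75 − (-1.968946)·7.5 = 16.517096
ŷ(9) = a + b·9 = 16.517096 + (-1.968946)·9 = -1.203419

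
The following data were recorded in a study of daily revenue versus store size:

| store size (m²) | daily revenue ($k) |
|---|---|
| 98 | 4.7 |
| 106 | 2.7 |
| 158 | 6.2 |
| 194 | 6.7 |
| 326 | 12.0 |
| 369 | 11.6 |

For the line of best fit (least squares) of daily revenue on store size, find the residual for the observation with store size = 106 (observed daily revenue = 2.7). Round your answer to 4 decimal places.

n = 6, Σx = 1251, Σy = 43.9, Σxy = 11218.6, Σx² = 325877
Sxx = Σx² − (Σx)²/n = 325877 − 260833.5 = 65043.5
Sxy = Σxy − (Σx)(Σy)/n = 11218.6 − 9153.15 = 2065.45
b = Sxy/Sxx = 2065.45/65043.5 = 0.031755
a = ȳ − b·x̄ = 7.316667 − 0.031755·208.5 = 0.695769
ŷ(106) = 0.695769 + 0.031755·106 = 4.061789
residual = y − ŷ = 2.7 − 4.061789 = -1.361789

-1.3618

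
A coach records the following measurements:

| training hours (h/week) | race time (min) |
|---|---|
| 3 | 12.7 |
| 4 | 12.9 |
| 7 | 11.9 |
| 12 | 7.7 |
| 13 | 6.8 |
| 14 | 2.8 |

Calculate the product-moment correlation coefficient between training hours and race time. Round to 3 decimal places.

n = 6, Σx = 53, Σy = 54.8, Σxy = 393, Σx² = 583, Σy² = 582.68
Sxx = Σx² − (Σx)²/n = 583 − 468.166667 = 114.833333
Sxy = Σxy − (Σx)(Σy)/n = 393 − 484.066667 = -91.066667
Syy = Σy² − (Σy)²/n = 582.68 − 500.506667 = 82.173333
r = Sxy/√(Sxx·Syy) = -91.066667/√(9436.237778) = -91.066667/97.140299 = -0.937476

-0.937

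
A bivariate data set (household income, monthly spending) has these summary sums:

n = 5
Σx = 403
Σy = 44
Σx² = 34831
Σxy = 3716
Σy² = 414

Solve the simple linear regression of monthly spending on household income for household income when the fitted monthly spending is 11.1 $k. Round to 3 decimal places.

112.458

Sxx = Σx² − (Σx)²/n = 34831 − 32481.8 = 2349.2
Sxy = Σxy − (Σx)(Σy)/n = 3716 − 3546.4 = 169.6
b = Sxy/Sxx = 169.6/2349.2 = 0.072195
a = ȳ − b·x̄ = 8.8 − 0.072195·80.6 = 2.981100
Set a + b·x = 11.1: x = (11.1 − 2.981100) / 0.072195 = 112.458255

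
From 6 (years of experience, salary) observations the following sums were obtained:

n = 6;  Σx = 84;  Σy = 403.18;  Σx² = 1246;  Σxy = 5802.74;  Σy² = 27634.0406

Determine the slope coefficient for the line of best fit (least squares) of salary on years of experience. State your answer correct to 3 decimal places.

2.260

Sxx = Σx² − (Σx)²/n = 1246 − 1176 = 70
Sxy = Σxy − (Σx)(Σy)/n = 5802.74 − 5644.52 = 158.22
b = Sxy/Sxx = 158.22/70 = 2.260286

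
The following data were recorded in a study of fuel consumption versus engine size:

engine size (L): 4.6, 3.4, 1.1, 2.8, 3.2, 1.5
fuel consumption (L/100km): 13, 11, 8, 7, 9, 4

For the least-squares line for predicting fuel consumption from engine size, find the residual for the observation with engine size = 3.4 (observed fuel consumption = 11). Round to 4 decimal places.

n = 6, Σx = 16.6, Σy = 52, Σxy = 160.4, Σx² = 54.26
Sxx = Σx² − (Σx)²/n = 54.26 − 45.926667 = 8.333333
Sxy = Σxy − (Σx)(Σy)/n = 160.4 − 143.866667 = 16.533333
b = Sxy/Sxx = 16.533333/8.333333 = 1.984
a = ȳ − b·x̄ = 8.666667 − 1.984·2.766667 = 3.1776
ŷ(3.4) = 3.1776 + 1.984·3.4 = 9.9232
residual = y − ŷ = 11 − 9.9232 = 1.0768

1.0768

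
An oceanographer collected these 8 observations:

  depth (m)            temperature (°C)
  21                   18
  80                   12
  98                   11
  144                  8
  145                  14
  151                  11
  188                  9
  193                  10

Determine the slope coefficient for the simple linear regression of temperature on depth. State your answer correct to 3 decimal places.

-0.041

n = 8, Σx = 1020, Σy = 93, Σxy = 10881, Σx² = 153600
Sxx = Σx² − (Σx)²/n = 153600 − 130050 = 23550
Sxy = Σxy − (Σx)(Σy)/n = 10881 − 11857.5 = -976.5
b = Sxy/Sxx = -976.5/23550 = -0.041465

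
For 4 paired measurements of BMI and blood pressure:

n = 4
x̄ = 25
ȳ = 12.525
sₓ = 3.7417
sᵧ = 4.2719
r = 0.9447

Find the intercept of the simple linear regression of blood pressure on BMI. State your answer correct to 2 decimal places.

b = r · sᵧ/sₓ = 0.9447 · 4.2719/3.7417 = 1.078564
a = ȳ − b·x̄ = 12.525 − 1.078564·25 = -14.439107

-14.44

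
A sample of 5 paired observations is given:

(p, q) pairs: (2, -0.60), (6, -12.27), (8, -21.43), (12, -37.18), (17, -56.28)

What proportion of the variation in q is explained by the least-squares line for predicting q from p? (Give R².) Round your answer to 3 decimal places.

n = 5, Σx = 45, Σy = -127.76, Σxy = -1649.18, Σx² = 537, Σy² = 5159.9486
Sxx = Σx² − (Σx)²/n = 537 − 405 = 132
Sxy = Σxy − (Σx)(Σy)/n = -1649.18 − (-1149.84) = -499.34
Syy = Σy² − (Σy)²/n = 5159.9486 − 3264.52352 = 1895.42508
R² = Sxy²/(Sxx·Syy) = (-499.34)²/(132·1895.42508) = 0.996580

0.997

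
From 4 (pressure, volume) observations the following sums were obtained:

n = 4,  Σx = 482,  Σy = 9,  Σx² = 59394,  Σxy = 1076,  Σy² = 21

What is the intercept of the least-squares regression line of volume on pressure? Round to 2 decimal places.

3.03

Sxx = Σx² − (Σx)²/n = 59394 − 58081 = 1313
Sxy = Σxy − (Σx)(Σy)/n = 1076 − 1084.5 = -8.5
b = Sxy/Sxx = -8.5/1313 = -0.006474
a = ȳ − b·x̄ = 2.25 − (-0.006474)·120.5 = 3.030084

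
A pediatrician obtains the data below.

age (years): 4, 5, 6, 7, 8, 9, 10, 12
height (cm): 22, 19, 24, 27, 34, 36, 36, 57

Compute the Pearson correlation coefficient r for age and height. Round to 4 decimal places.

n = 8, Σx = 61, Σy = 255, Σxy = 2156, Σx² = 515, Σy² = 9147
Sxx = Σx² − (Σx)²/n = 515 − 465.125 = 49.875
Sxy = Σxy − (Σx)(Σy)/n = 2156 − 1944.375 = 211.625
Syy = Σy² − (Σy)²/n = 9147 − 8128.125 = 1018.875
r = Sxy/√(Sxx·Syy) = 211.625/√(50816.390625) = 211.625/225.424911 = 0.938783

0.9388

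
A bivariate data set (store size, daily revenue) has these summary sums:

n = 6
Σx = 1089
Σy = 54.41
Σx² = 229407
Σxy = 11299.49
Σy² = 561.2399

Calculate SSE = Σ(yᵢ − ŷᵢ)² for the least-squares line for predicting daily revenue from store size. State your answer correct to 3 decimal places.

Sxx = Σx² − (Σx)²/n = 229407 − 197653.5 = 31753.5
Sxy = Σxy − (Σx)(Σy)/n = 11299.49 − 9875.415 = 1424.075
Syy = Σy² − (Σy)²/n = 561.2399 − 493.408017 = 67.831883
b = Sxy/Sxx = 1424.075/31753.5 = 0.044848
SSE = Syy − b·Sxy = 67.831883 − 0.044848·1424.075 = 3.965235

3.965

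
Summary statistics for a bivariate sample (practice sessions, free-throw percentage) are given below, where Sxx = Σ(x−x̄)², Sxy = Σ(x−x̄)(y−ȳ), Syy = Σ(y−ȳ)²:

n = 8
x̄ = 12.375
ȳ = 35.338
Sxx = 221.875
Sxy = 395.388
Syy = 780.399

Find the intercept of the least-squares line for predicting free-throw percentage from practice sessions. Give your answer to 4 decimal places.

b = Sxy/Sxx = 395.388/221.875 = 1.782030
a = ȳ − b·x̄ = 35.338 − 1.782030·12.375 = 13.285374

13.2854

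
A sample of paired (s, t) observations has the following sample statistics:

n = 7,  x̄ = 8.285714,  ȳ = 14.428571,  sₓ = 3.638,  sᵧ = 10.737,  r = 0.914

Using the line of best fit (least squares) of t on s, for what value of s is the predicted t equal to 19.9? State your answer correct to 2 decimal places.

10.31

b = r · sᵧ/sₓ = 0.914 · 10.737/3.638 = 2.697531
a = ȳ − b·x̄ = 14.428571 − 2.697531·8.285714 = -7.922400
Set a + b·x = 19.9: x = (19.9 − (-7.922400)) / 2.697531 = 10.314024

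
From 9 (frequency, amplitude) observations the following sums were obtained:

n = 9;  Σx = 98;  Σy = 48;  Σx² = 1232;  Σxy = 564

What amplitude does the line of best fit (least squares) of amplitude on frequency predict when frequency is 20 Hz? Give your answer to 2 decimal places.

7.62

Sxx = Σx² − (Σx)²/n = 1232 − 1067.111111 = 164.888889
Sxy = Σxy − (Σx)(Σy)/n = 564 − 522.666667 = 41.333333
b = Sxy/Sxx = 41.333333/164.888889 = 0.250674
a = ȳ − b·x̄ = 5.333333 − 0.250674·10.888889 = 2.603774
ŷ(20) = a + b·20 = 2.603774 + 0.250674·20 = 7.617251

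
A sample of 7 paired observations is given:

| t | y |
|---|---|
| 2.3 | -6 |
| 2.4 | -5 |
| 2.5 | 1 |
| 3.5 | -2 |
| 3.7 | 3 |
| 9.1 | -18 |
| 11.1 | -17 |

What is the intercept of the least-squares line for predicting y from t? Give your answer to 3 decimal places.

3.457

n = 7, Σx = 34.6, Σy = -44, Σxy = -371.7, Σx² = 249.26
Sxx = Σx² − (Σx)²/n = 249.26 − 171.022857 = 78.237143
Sxy = Σxy − (Σx)(Σy)/n = -371.7 − (-217.485714) = -154.214286
b = Sxy/Sxx = -154.214286/78.237143 = -1.971113
a = ȳ − b·x̄ = -6.285714 − (-1.971113)·4.942857 = 3.457218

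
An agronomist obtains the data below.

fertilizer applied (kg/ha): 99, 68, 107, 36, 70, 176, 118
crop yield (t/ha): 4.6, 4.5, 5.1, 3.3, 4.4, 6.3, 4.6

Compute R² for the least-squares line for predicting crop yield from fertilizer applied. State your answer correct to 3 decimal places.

0.886

n = 7, Σx = 674, Σy = 32.8, Σxy = 3385.5, Σx² = 76970, Σy² = 158.52
Sxx = Σx² − (Σx)²/n = 76970 − 64896.571429 = 12073.428571
Sxy = Σxy − (Σx)(Σy)/n = 3385.5 − 3158.171429 = 227.328571
Syy = Σy² − (Σy)²/n = 158.52 − 153.691429 = 4.828571
R² = Sxy²/(Sxx·Syy) = (227.328571)²/(12073.428571·4.828571) = 0.886459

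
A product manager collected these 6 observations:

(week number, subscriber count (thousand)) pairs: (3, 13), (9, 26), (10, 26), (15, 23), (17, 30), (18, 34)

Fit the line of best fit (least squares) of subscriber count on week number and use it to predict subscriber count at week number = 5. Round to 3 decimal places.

17.821

n = 6, Σx = 72, Σy = 152, Σxy = 2000, Σx² = 1028
Sxx = Σx² − (Σx)²/n = 1028 − 864 = 164
Sxy = Σxy − (Σx)(Σy)/n = 2000 − 1824 = 176
b = Sxy/Sxx = 176/164 = 1.073171
a = ȳ − b·x̄ = 25.333333 − 1.073171·12 = 12.455285
ŷ(5) = a + b·5 = 12.455285 + 1.073171·5 = 17.821138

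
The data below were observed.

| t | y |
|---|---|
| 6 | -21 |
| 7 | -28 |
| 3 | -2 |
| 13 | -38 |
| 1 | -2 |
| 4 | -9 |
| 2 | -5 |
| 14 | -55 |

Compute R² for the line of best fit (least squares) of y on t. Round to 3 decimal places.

0.938

n = 8, Σx = 50, Σy = -160, Σxy = -1640, Σx² = 480, Σy² = 5808
Sxx = Σx² − (Σx)²/n = 480 − 312.5 = 167.5
Sxy = Σxy − (Σx)(Σy)/n = -1640 − (-1000) = -640
Syy = Σy² − (Σy)²/n = 5808 − 3200 = 2608
R² = Sxy²/(Sxx·Syy) = (-640)²/(167.5·2608) = 0.937643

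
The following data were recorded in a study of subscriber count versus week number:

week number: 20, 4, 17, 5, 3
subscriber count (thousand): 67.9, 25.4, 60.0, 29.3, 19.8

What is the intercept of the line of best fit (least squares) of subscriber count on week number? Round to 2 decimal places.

13.90

n = 5, Σx = 49, Σy = 202.4, Σxy = 2685.5, Σx² = 739
Sxx = Σx² − (Σx)²/n = 739 − 480.2 = 258.8
Sxy = Σxy − (Σx)(Σy)/n = 2685.5 − 1983.52 = 701.98
b = Sxy/Sxx = 701.98/258.8 = 2.712442
a = ȳ − b·x̄ = 40.48 − 2.712442·9.8 = 13.898068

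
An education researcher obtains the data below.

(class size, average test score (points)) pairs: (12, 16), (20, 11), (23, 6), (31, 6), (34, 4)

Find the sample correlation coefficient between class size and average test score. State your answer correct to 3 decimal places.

-0.931

n = 5, Σx = 120, Σy = 43, Σxy = 872, Σx² = 3190, Σy² = 465
Sxx = Σx² − (Σx)²/n = 3190 − 2880 = 310
Sxy = Σxy − (Σx)(Σy)/n = 872 − 1032 = -160
Syy = Σy² − (Σy)²/n = 465 − 369.8 = 95.2
r = Sxy/√(Sxx·Syy) = -160/√(29512) = -160/171.790570 = -0.931367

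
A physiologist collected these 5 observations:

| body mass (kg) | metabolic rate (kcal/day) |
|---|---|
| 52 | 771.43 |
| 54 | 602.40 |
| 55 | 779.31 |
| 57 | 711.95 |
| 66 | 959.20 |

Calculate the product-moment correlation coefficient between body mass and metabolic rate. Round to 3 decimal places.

0.770

n = 5, Σx = 284, Σy = 3824.29, Σxy = 219394.36, Σx² = 16250, Σy² = 2992251.5235
Sxx = Σx² − (Σx)²/n = 16250 − 16131.2 = 118.8
Sxy = Σxy − (Σx)(Σy)/n = 219394.36 − 217219.672 = 2174.688
Syy = Σy² − (Σy)²/n = 2992251.5235 − 2925038.80082 = 67212.72268
r = Sxy/√(Sxx·Syy) = 2174.688/√(7984871.454384) = 2174.688/2825.751485 = 0.769596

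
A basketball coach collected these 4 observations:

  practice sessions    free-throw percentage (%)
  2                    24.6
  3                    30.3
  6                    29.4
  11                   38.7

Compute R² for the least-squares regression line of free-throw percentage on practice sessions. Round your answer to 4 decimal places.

0.8548

n = 4, Σx = 22, Σy = 123, Σxy = 742.2, Σx² = 170, Σy² = 3885.3
Sxx = Σx² − (Σx)²/n = 170 − 121 = 49
Sxy = Σxy − (Σx)(Σy)/n = 742.2 − 676.5 = 65.7
Syy = Σy² − (Σy)²/n = 3885.3 − 3782.25 = 103.05
R² = Sxy²/(Sxx·Syy) = (65.7)²/(49·103.05) = 0.854844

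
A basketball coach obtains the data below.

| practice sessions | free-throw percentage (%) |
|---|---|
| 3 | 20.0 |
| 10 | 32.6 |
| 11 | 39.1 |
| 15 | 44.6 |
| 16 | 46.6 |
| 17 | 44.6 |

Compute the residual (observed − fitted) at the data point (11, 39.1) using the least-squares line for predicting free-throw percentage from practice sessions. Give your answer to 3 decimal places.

3.087

n = 6, Σx = 72, Σy = 227.5, Σxy = 2988.9, Σx² = 1000
Sxx = Σx² − (Σx)²/n = 1000 − 864 = 136
Sxy = Σxy − (Σx)(Σy)/n = 2988.9 − 2730 = 258.9
b = Sxy/Sxx = 258.9/136 = 1.903676
a = ȳ − b·x̄ = 37.916667 − 1.903676·12 = 15.072549
ŷ(11) = 15.072549 + 1.903676·11 = 36.012990
residual = y − ŷ = 39.1 − 36.012990 = 3.087010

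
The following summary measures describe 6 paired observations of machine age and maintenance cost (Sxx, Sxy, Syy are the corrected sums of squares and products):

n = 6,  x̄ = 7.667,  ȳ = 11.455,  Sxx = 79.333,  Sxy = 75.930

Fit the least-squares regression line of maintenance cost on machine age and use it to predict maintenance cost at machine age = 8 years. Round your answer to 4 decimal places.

11.7737

b = Sxy/Sxx = 75.93/79.333 = 0.957105
a = ȳ − b·x̄ = 11.455 − 0.957105·7.667 = 4.116877
ŷ(8) = a + b·8 = 4.116877 + 0.957105·8 = 11.773716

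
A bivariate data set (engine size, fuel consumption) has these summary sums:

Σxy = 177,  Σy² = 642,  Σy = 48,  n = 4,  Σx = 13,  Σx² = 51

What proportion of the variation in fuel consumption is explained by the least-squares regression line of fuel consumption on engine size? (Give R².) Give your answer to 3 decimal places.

Sxx = Σx² − (Σx)²/n = 51 − 42.25 = 8.75
Sxy = Σxy − (Σx)(Σy)/n = 177 − 156 = 21
Syy = Σy² − (Σy)²/n = 642 − 576 = 66
R² = Sxy²/(Sxx·Syy) = (21)²/(8.75·66) = 0.763636

0.764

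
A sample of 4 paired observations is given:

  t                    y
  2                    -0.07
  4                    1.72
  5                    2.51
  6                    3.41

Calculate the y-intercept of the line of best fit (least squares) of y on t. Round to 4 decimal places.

n = 4, Σx = 17, Σy = 7.57, Σxy = 39.75, Σx² = 81
Sxx = Σx² − (Σx)²/n = 81 − 72.25 = 8.75
Sxy = Σxy − (Σx)(Σy)/n = 39.75 − 32.1725 = 7.5775
b = Sxy/Sxx = 7.5775/8.75 = 0.866
a = ȳ − b·x̄ = 1.8925 − 0.866·4.25 = -1.788

-1.7880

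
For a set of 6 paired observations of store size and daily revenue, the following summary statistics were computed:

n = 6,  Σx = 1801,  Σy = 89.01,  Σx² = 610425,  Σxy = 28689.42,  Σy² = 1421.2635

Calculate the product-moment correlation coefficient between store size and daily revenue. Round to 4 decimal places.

Sxx = Σx² − (Σx)²/n = 610425 − 540600.166667 = 69824.833333
Sxy = Σxy − (Σx)(Σy)/n = 28689.42 − 26717.835 = 1971.585
Syy = Σy² − (Σy)²/n = 1421.2635 − 1320.46335 = 100.80015
r = Sxy/√(Sxx·Syy) = 1971.585/√(7038353.673725) = 1971.585/2652.989573 = 0.743156

0.7432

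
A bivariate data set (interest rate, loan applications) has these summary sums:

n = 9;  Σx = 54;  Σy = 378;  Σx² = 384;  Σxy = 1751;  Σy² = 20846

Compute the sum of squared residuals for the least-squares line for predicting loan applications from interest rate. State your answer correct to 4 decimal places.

515.1833

Sxx = Σx² − (Σx)²/n = 384 − 324 = 60
Sxy = Σxy − (Σx)(Σy)/n = 1751 − 2268 = -517
Syy = Σy² − (Σy)²/n = 20846 − 15876 = 4970
b = Sxy/Sxx = -517/60 = -8.616667
SSE = Syy − b·Sxy = 4970 − (-8.616667)·(-517) = 515.183333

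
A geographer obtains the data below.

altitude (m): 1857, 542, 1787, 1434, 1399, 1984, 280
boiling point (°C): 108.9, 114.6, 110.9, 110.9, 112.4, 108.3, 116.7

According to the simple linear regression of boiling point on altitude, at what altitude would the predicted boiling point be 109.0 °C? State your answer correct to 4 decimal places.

1968.0800

n = 7, Σx = 9283, Σy = 782.7, Σxy = 1026340.2, Σx² = 14963795
Sxx = Σx² − (Σx)²/n = 14963795 − 12310584.142857 = 2653210.857143
Sxy = Σxy − (Σx)(Σy)/n = 1026340.2 − 1037972.014286 = -11631.814286
b = Sxy/Sxx = -11631.814286/2653210.857143 = -0.004384
a = ȳ − b·x̄ = 111.814286 − (-0.004384)·1326.142857 = 117.628165
Set a + b·x = 109.0: x = (109.0 − 117.628165) / (-0.004384) = 1968.079981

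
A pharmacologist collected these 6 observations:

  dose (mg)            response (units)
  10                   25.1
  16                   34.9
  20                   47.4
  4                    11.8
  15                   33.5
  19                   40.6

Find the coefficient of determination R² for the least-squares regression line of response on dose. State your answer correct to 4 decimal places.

0.9800

n = 6, Σx = 84, Σy = 193.3, Σxy = 3078.5, Σx² = 1358, Σy² = 7004.63
Sxx = Σx² − (Σx)²/n = 1358 − 1176 = 182
Sxy = Σxy − (Σx)(Σy)/n = 3078.5 − 2706.2 = 372.3
Syy = Σy² − (Σy)²/n = 7004.63 − 6227.481667 = 777.148333
R² = Sxy²/(Sxx·Syy) = (372.3)²/(182·777.148333) = 0.979965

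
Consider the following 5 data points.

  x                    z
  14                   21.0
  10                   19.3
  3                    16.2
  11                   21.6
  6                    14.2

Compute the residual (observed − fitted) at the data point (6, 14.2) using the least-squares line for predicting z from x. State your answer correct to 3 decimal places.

n = 5, Σx = 44, Σy = 92.3, Σxy = 858.4, Σx² = 462
Sxx = Σx² − (Σx)²/n = 462 − 387.2 = 74.8
Sxy = Σxy − (Σx)(Σy)/n = 858.4 − 812.24 = 46.16
b = Sxy/Sxx = 46.16/74.8 = 0.617112
a = ȳ − b·x̄ = 18.46 − 0.617112·8.8 = 13.029412
ŷ(6) = 13.029412 + 0.617112·6 = 16.732086
residual = y − ŷ = 14.2 − 16.732086 = -2.532086

-2.532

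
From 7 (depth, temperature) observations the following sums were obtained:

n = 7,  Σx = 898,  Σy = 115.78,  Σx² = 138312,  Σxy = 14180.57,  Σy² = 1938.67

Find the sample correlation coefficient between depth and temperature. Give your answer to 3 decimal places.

-0.909

Sxx = Σx² − (Σx)²/n = 138312 − 115200.571429 = 23111.428571
Sxy = Σxy − (Σx)(Σy)/n = 14180.57 − 14852.92 = -672.35
Syy = Σy² − (Σy)²/n = 1938.67 − 1915.0012 = 23.6688
r = Sxy/√(Sxx·Syy) = -672.35/√(547019.780571) = -672.35/739.607856 = -0.909063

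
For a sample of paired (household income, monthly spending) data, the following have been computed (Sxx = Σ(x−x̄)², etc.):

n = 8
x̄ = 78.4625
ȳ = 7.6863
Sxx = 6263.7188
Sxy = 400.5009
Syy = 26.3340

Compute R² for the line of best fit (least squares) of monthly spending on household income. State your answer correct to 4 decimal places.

0.9724

R² = Sxy²/(Sxx·Syy) = (400.5009)²/(6263.7188·26.334) = 0.972429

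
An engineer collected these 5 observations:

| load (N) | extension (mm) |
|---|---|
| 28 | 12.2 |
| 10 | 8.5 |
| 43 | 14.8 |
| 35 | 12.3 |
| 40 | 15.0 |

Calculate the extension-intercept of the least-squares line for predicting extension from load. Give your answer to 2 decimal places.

n = 5, Σx = 156, Σy = 62.8, Σxy = 2093.5, Σx² = 5558
Sxx = Σx² − (Σx)²/n = 5558 − 4867.2 = 690.8
Sxy = Σxy − (Σx)(Σy)/n = 2093.5 − 1959.36 = 134.14
b = Sxy/Sxx = 134.14/690.8 = 0.194181
a = ȳ − b·x̄ = 12.56 − 0.194181·31.2 = 6.501563

6.50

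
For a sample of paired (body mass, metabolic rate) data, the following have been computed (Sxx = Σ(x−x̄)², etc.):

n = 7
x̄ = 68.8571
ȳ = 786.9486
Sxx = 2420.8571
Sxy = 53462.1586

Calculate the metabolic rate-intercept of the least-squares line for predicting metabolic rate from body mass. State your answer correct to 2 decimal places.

-733.69

b = Sxy/Sxx = 53462.1586/2420.8571 = 22.083980
a = ȳ − b·x̄ = 786.9486 − 22.083980·68.8571 = -733.690186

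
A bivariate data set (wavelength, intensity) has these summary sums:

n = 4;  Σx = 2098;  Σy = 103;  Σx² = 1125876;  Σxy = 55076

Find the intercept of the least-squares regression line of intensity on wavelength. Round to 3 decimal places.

4.080

Sxx = Σx² − (Σx)²/n = 1125876 − 1100401 = 25475
Sxy = Σxy − (Σx)(Σy)/n = 55076 − 54023.5 = 1052.5
b = Sxy/Sxx = 1052.5/25475 = 0.041315
a = ȳ − b·x̄ = 25.75 − 0.041315·524.5 = 4.080275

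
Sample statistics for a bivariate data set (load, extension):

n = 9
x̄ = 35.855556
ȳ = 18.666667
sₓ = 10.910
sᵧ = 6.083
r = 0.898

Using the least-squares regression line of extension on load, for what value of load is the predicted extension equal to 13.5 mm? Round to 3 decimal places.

b = r · sᵧ/sₓ = 0.898 · 6.083/10.91 = 0.500691
a = ȳ − b·x̄ = 18.666667 − 0.500691·35.855556 = 0.714129
Set a + b·x = 13.5: x = (13.5 − 0.714129) / 0.500691 = 25.536474

25.536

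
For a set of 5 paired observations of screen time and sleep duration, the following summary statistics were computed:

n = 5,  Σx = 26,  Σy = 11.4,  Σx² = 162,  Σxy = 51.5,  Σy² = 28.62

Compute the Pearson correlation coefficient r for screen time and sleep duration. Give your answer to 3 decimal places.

Sxx = Σx² − (Σx)²/n = 162 − 135.2 = 26.8
Sxy = Σxy − (Σx)(Σy)/n = 51.5 − 59.28 = -7.78
Syy = Σy² − (Σy)²/n = 28.62 − 25.992 = 2.628
r = Sxy/√(Sxx·Syy) = -7.78/√(70.4304) = -7.78/8.392282 = -0.927042

-0.927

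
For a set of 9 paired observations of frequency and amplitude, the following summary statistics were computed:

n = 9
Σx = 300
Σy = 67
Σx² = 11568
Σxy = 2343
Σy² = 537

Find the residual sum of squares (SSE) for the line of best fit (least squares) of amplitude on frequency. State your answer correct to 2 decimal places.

30.55

Sxx = Σx² − (Σx)²/n = 11568 − 10000 = 1568
Sxy = Σxy − (Σx)(Σy)/n = 2343 − 2233.333333 = 109.666667
Syy = Σy² − (Σy)²/n = 537 − 498.777778 = 38.222222
b = Sxy/Sxx = 109.666667/1568 = 0.069940
SSE = Syy − b·Sxy = 38.222222 − 0.069940·109.666667 = 30.552083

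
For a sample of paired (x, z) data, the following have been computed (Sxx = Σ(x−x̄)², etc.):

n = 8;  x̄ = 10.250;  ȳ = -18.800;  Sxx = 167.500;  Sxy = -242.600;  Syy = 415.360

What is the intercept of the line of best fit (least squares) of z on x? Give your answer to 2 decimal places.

-3.95

b = Sxy/Sxx = -242.6/167.5 = -1.448358
a = ȳ − b·x̄ = -18.8 − (-1.448358)·10.25 = -3.954328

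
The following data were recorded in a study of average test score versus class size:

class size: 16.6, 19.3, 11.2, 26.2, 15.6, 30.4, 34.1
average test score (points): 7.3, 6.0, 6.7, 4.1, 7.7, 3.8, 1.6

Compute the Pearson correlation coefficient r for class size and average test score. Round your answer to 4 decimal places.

-0.9375

n = 7, Σx = 153.4, Σy = 37.2, Σxy = 709.64, Σx² = 3790.26, Σy² = 227.28
Sxx = Σx² − (Σx)²/n = 3790.26 − 3361.651429 = 428.608571
Sxy = Σxy − (Σx)(Σy)/n = 709.64 − 815.211429 = -105.571429
Syy = Σy² − (Σy)²/n = 227.28 − 197.691429 = 29.588571
r = Sxy/√(Sxx·Syy) = -105.571429/√(12681.915331) = -105.571429/112.614010 = -0.937463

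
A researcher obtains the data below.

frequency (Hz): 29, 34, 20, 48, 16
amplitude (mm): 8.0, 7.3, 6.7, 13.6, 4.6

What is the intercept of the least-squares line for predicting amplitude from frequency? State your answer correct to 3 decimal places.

n = 5, Σx = 147, Σy = 40.2, Σxy = 1340.6, Σx² = 4957
Sxx = Σx² − (Σx)²/n = 4957 − 4321.8 = 635.2
Sxy = Σxy − (Σx)(Σy)/n = 1340.6 − 1181.88 = 158.72
b = Sxy/Sxx = 158.72/635.2 = 0.249874
a = ȳ − b·x̄ = 8.04 − 0.249874·29.4 = 0.693703

0.694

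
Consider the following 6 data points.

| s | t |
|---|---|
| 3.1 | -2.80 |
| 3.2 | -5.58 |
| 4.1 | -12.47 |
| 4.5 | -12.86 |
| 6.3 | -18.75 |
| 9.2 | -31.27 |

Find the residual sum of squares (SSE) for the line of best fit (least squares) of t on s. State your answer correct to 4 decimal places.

n = 6, Σx = 30.4, Σy = -83.73, Σxy = -541.342, Σx² = 181.24, Σy² = 1689.2323
Sxx = Σx² − (Σx)²/n = 181.24 − 154.026667 = 27.213333
Sxy = Σxy − (Σx)(Σy)/n = -541.342 − (-424.232) = -117.11
Syy = Σy² − (Σy)²/n = 1689.2323 − 1168.45215 = 520.78015
b = Sxy/Sxx = -117.11/27.213333 = -4.303405
SSE = Syy − b·Sxy = 520.78015 − (-4.303405)·(-117.11) = 16.808368

16.8084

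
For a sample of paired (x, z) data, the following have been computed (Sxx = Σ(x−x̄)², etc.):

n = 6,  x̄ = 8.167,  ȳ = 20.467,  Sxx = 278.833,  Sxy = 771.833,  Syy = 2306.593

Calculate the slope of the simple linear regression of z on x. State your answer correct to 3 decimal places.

2.768

b = Sxy/Sxx = 771.833/278.833 = 2.768083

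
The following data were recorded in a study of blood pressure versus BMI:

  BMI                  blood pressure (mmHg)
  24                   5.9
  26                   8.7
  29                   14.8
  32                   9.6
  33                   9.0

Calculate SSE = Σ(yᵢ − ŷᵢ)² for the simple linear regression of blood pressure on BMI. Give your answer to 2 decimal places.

35.89

n = 5, Σx = 144, Σy = 48, Σxy = 1401.2, Σx² = 4206, Σy² = 502.7
Sxx = Σx² − (Σx)²/n = 4206 − 4147.2 = 58.8
Sxy = Σxy − (Σx)(Σy)/n = 1401.2 − 1382.4 = 18.8
Syy = Σy² − (Σy)²/n = 502.7 − 460.8 = 41.9
b = Sxy/Sxx = 18.8/58.8 = 0.319728
SSE = Syy − b·Sxy = 41.9 − 0.319728·18.8 = 35.889116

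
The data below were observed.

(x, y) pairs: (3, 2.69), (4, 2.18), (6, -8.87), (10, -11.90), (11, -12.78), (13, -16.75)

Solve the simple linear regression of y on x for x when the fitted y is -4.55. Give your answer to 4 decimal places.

n = 6, Σx = 47, Σy = -45.43, Σxy = -513.76, Σx² = 451
Sxx = Σx² − (Σx)²/n = 451 − 368.166667 = 82.833333
Sxy = Σxy − (Σx)(Σy)/n = -513.76 − (-355.868333) = -157.891667
b = Sxy/Sxx = -157.891667/82.833333 = -1.906137
a = ȳ − b·x̄ = -7.571667 − (-1.906137)·7.833333 = 7.359738
Set a + b·x = -4.55: x = (-4.55 − 7.359738) / (-1.906137) = 6.248103

6.2481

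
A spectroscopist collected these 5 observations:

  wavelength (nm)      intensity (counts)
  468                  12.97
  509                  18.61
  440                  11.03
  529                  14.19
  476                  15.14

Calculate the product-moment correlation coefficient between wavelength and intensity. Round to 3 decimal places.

0.662

n = 5, Σx = 2422, Σy = 71.94, Σxy = 35108.8, Σx² = 1178122, Σy² = 1066.7896
Sxx = Σx² − (Σx)²/n = 1178122 − 1173216.8 = 4905.2
Sxy = Σxy − (Σx)(Σy)/n = 35108.8 − 34847.736 = 261.064
Syy = Σy² − (Σy)²/n = 1066.7896 − 1035.07272 = 31.71688
r = Sxy/√(Sxx·Syy) = 261.064/√(155577.639776) = 261.064/394.433315 = 0.661871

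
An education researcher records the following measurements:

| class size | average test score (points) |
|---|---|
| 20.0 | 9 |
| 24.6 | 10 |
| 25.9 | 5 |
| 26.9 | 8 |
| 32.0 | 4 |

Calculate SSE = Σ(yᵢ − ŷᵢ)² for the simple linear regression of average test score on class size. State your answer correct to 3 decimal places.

n = 5, Σx = 129.4, Σy = 36, Σxy = 898.7, Σx² = 3423.58, Σy² = 286
Sxx = Σx² − (Σx)²/n = 3423.58 − 3348.872 = 74.708
Sxy = Σxy − (Σx)(Σy)/n = 898.7 − 931.68 = -32.98
Syy = Σy² − (Σy)²/n = 286 − 259.2 = 26.8
b = Sxy/Sxx = -32.98/74.708 = -0.441452
SSE = Syy − b·Sxy = 26.8 − (-0.441452)·(-32.98) = 12.240911

12.241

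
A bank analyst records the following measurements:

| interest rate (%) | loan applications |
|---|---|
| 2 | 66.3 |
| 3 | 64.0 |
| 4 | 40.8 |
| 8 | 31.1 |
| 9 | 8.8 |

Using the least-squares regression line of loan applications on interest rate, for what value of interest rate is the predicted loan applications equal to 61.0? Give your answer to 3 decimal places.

n = 5, Σx = 26, Σy = 211, Σxy = 815.8, Σx² = 174
Sxx = Σx² − (Σx)²/n = 174 − 135.2 = 38.8
Sxy = Σxy − (Σx)(Σy)/n = 815.8 − 1097.2 = -281.4
b = Sxy/Sxx = -281.4/38.8 = -7.252577
a = ȳ − b·x̄ = 42.2 − (-7.252577)·5.2 = 79.913402
Set a + b·x = 61.0: x = (61.0 − 79.913402) / (-7.252577) = 2.607818

2.608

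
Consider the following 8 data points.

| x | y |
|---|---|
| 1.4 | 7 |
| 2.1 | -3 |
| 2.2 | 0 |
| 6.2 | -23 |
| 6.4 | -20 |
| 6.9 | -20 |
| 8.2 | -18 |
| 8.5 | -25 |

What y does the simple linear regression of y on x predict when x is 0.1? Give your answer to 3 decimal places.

n = 8, Σx = 41.9, Σy = -102, Σxy = -765.2, Σx² = 277.71
Sxx = Σx² − (Σx)²/n = 277.71 − 219.45125 = 58.25875
Sxy = Σxy − (Σx)(Σy)/n = -765.2 − (-534.225) = -230.975
b = Sxy/Sxx = -230.975/58.25875 = -3.964641
a = ȳ − b·x̄ = -12.75 − (-3.964641)·5.2375 = 8.014805
ŷ(0.1) = a + b·0.1 = 8.014805 + (-3.964641)·0.1 = 7.618341

7.618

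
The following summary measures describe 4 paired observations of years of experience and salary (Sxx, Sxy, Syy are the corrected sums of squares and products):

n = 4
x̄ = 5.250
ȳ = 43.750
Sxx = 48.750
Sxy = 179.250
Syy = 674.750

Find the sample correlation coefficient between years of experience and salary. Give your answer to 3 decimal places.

r = Sxy/√(Sxx·Syy) = 179.25/√(32894.0625) = 179.25/181.367203 = 0.988326

0.988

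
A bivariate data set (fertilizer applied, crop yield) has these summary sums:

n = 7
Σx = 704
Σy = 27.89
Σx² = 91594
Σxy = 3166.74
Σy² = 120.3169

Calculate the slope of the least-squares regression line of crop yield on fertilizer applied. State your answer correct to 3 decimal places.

Sxx = Σx² − (Σx)²/n = 91594 − 70802.285714 = 20791.714286
Sxy = Σxy − (Σx)(Σy)/n = 3166.74 − 2804.937143 = 361.802857
b = Sxy/Sxx = 361.802857/20791.714286 = 0.017401

0.017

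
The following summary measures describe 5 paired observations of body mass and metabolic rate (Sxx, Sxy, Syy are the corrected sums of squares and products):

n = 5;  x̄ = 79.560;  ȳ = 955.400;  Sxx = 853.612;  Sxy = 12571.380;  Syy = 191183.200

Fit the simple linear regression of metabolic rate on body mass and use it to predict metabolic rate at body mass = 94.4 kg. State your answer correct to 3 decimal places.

b = Sxy/Sxx = 12571.38/853.612 = 14.727277
a = ȳ − b·x̄ = 955.4 − 14.727277·79.56 = -216.302123
ŷ(94.4) = a + b·94.4 = -216.302123 + 14.727277·94.4 = 1173.952784

1173.953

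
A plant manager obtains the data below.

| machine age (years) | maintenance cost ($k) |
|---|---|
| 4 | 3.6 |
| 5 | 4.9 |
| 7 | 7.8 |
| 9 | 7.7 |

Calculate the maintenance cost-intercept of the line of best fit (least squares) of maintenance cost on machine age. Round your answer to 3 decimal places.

0.576

n = 4, Σx = 25, Σy = 24, Σxy = 162.8, Σx² = 171
Sxx = Σx² − (Σx)²/n = 171 − 156.25 = 14.75
Sxy = Σxy − (Σx)(Σy)/n = 162.8 − 150 = 12.8
b = Sxy/Sxx = 12.8/14.75 = 0.867797
a = ȳ − b·x̄ = 6 − 0.867797·6.25 = 0.576271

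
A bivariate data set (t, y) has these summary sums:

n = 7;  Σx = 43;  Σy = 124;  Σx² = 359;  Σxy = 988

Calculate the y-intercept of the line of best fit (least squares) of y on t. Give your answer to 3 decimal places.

Sxx = Σx² − (Σx)²/n = 359 − 264.142857 = 94.857143
Sxy = Σxy − (Σx)(Σy)/n = 988 − 761.714286 = 226.285714
b = Sxy/Sxx = 226.285714/94.857143 = 2.385542
a = ȳ − b·x̄ = 17.714286 − 2.385542·6.142857 = 3.060241

3.060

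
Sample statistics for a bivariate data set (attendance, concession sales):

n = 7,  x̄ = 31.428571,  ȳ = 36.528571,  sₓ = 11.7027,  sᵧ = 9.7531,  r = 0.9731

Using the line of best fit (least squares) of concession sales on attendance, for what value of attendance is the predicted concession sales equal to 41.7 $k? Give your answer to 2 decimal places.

37.81

b = r · sᵧ/sₓ = 0.9731 · 9.7531/11.7027 = 0.810987
a = ȳ − b·x̄ = 36.528571 − 0.810987·31.428571 = 11.040398
Set a + b·x = 41.7: x = (41.7 − 11.040398) / 0.810987 = 37.805278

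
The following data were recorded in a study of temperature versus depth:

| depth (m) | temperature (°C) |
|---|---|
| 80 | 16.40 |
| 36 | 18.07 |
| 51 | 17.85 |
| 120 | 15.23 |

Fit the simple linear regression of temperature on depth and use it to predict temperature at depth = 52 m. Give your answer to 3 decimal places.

17.591

n = 4, Σx = 287, Σy = 67.55, Σxy = 4700.47, Σx² = 24697
Sxx = Σx² − (Σx)²/n = 24697 − 20592.25 = 4104.75
Sxy = Σxy − (Σx)(Σy)/n = 4700.47 − 4846.7125 = -146.2425
b = Sxy/Sxx = -146.2425/4104.75 = -0.035628
a = ȳ − b·x̄ = 16.8875 − (-0.035628)·71.75 = 19.443782
ŷ(52) = a + b·52 = 19.443782 + (-0.035628)·52 = 17.591146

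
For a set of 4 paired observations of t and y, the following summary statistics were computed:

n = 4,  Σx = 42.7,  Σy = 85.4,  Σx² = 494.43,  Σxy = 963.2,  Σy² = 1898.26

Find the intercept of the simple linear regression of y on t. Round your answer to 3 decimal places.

7.095

Sxx = Σx² − (Σx)²/n = 494.43 − 455.8225 = 38.6075
Sxy = Σxy − (Σx)(Σy)/n = 963.2 − 911.645 = 51.555
b = Sxy/Sxx = 51.555/38.6075 = 1.335362
a = ȳ − b·x̄ = 21.35 − 1.335362·10.675 = 7.095007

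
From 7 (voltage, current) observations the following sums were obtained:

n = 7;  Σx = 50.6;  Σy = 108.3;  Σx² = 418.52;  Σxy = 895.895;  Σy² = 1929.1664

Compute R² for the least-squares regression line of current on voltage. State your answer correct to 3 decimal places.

Sxx = Σx² − (Σx)²/n = 418.52 − 365.765714 = 52.754286
Sxy = Σxy − (Σx)(Σy)/n = 895.895 − 782.854286 = 113.040714
Syy = Σy² − (Σy)²/n = 1929.1664 − 1675.555714 = 253.610686
R² = Sxy²/(Sxx·Syy) = (113.040714)²/(52.754286·253.610686) = 0.955090

0.955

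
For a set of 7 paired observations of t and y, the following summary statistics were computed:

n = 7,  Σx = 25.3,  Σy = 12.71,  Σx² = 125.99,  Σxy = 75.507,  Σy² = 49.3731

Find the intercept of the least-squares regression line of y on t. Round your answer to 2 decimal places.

-1.28

Sxx = Σx² − (Σx)²/n = 125.99 − 91.441429 = 34.548571
Sxy = Σxy − (Σx)(Σy)/n = 75.507 − 45.937571 = 29.569429
b = Sxy/Sxx = 29.569429/34.548571 = 0.855880
a = ȳ − b·x̄ = 1.815714 − 0.855880·3.614286 = -1.277680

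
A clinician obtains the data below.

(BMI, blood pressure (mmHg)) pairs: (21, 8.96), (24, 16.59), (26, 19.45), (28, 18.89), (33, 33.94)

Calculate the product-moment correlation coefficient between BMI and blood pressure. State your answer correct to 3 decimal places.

0.969

n = 5, Σx = 132, Σy = 97.83, Σxy = 2740.96, Σx² = 3566, Σy² = 2242.5679
Sxx = Σx² − (Σx)²/n = 3566 − 3484.8 = 81.2
Sxy = Σxy − (Σx)(Σy)/n = 2740.96 − 2582.712 = 158.248
Syy = Σy² − (Σy)²/n = 2242.5679 − 1914.14178 = 328.42612
r = Sxy/√(Sxx·Syy) = 158.248/√(26668.200944) = 158.248/163.304014 = 0.969039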